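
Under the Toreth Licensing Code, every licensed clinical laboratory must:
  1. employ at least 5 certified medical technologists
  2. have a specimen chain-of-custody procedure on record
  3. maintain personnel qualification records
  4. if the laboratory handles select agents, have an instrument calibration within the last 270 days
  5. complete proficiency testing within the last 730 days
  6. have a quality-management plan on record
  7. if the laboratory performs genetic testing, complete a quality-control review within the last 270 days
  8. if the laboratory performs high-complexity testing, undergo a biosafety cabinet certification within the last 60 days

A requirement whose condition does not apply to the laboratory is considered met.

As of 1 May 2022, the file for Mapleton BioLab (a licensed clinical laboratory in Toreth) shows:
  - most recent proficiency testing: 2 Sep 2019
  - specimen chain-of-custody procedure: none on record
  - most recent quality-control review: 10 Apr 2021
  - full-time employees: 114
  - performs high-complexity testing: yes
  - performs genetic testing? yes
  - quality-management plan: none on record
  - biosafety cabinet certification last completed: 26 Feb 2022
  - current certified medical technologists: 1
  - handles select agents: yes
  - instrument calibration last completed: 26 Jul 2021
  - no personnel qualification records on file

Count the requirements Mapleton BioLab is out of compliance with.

8

1. certified medical technologists 1 < 5 → not met
2. specimen chain-of-custody procedure absent → not met
3. personnel qualification records absent → not met
4. condition 'handles select agents' holds; instrument calibration 279 days ago vs limit 270 → not met
5. proficiency testing 972 days ago vs limit 730 → not met
6. quality-management plan absent → not met
7. condition 'performs genetic testing' holds; quality-control review 386 days ago vs limit 270 → not met
8. condition 'performs high-complexity testing' holds; biosafety cabinet certification 64 days ago vs limit 60 → not met
Not met: 8 of 8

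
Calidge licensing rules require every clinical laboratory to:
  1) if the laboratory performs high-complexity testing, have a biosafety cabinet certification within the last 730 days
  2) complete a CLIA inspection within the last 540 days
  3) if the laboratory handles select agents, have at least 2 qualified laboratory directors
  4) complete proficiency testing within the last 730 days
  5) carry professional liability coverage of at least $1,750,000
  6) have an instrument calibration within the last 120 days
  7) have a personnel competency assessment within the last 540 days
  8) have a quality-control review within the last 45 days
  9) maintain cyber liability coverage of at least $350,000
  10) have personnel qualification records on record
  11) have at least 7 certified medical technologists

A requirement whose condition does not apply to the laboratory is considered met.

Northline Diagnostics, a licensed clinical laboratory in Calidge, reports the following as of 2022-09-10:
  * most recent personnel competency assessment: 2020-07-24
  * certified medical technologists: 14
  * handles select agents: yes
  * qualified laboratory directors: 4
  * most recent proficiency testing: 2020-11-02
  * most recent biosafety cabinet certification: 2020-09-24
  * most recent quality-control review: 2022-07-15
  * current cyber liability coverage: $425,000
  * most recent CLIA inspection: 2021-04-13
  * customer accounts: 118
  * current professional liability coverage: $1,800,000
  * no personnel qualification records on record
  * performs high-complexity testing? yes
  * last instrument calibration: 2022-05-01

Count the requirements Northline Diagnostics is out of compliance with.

4

1. condition 'performs high-complexity testing' holds; biosafety cabinet certification 716 days ago vs limit 730 → met
2. CLIA inspection 515 days ago vs limit 540 → met
3. condition 'handles select agents' holds; qualified laboratory directors 4 ≥ 2 → met
4. proficiency testing 677 days ago vs limit 730 → met
5. professional liability coverage $1,800,000 ≥ $1,750,000 → met
6. instrument calibration 132 days ago vs limit 120 → not met
7. personnel competency assessment 778 days ago vs limit 540 → not met
8. quality-control review 57 days ago vs limit 45 → not met
9. cyber liability coverage $425,000 ≥ $350,000 → met
10. personnel qualification records absent → not met
11. certified medical technologists 14 ≥ 7 → met
Not met: 4 of 11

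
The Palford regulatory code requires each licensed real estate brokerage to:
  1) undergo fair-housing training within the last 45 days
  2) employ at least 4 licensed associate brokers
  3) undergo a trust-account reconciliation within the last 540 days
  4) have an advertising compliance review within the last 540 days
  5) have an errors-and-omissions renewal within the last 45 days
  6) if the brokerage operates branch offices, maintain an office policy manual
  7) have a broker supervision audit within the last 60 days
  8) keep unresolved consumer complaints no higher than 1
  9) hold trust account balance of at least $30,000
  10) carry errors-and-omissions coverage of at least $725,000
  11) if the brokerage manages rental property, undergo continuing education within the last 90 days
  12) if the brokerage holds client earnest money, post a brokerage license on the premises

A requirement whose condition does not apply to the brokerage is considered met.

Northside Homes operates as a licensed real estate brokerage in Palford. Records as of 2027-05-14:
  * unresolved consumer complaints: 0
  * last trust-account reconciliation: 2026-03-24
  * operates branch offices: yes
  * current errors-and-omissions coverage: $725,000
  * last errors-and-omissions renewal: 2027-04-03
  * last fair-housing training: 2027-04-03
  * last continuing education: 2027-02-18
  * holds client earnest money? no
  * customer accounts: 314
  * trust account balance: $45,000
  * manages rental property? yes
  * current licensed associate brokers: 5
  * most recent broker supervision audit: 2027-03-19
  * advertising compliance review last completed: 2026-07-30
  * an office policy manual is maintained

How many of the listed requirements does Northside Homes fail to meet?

0

1. fair-housing training 41 days ago vs limit 45 → met
2. licensed associate brokers 5 ≥ 4 → met
3. trust-account reconciliation 416 days ago vs limit 540 → met
4. advertising compliance review 288 days ago vs limit 540 → met
5. errors-and-omissions renewal 41 days ago vs limit 45 → met
6. condition 'operates branch offices' holds; office policy manual present → met
7. broker supervision audit 56 days ago vs limit 60 → met
8. unresolved consumer complaints 0 ≤ 1 → met
9. trust account balance $45,000 ≥ $30,000 → met
10. errors-and-omissions coverage $725,000 ≥ $725,000 → met
11. condition 'manages rental property' holds; continuing education 85 days ago vs limit 90 → met
12. condition 'holds client earnest money' does not hold → requirement n/a → met
Not met: 0 of 12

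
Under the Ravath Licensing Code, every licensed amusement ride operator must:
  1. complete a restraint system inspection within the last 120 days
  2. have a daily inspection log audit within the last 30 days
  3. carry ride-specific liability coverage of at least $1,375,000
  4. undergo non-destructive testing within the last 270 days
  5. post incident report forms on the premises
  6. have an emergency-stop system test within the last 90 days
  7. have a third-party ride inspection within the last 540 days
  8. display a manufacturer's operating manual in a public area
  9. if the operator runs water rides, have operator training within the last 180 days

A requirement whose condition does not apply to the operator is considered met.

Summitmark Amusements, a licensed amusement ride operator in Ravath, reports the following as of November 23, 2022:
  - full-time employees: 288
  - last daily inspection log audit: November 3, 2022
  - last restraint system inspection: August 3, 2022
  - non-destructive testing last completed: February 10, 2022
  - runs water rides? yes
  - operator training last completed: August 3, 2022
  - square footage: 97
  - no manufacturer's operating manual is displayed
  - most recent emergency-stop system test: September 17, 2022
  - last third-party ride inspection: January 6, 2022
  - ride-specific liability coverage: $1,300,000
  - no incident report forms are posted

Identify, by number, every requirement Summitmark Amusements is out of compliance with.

1. restraint system inspection 112 days ago vs limit 120 → met
2. daily inspection log audit 20 days ago vs limit 30 → met
3. ride-specific liability coverage $1,300,000 < $1,375,000 → not met
4. non-destructive testing 286 days ago vs limit 270 → not met
5. incident report forms absent → not met
6. emergency-stop system test 67 days ago vs limit 90 → met
7. third-party ride inspection 321 days ago vs limit 540 → met
8. manufacturer's operating manual absent → not met
9. condition 'runs water rides' holds; operator training 112 days ago vs limit 180 → met
Not met: 3, 4, 5, 8

3, 4, 5, 8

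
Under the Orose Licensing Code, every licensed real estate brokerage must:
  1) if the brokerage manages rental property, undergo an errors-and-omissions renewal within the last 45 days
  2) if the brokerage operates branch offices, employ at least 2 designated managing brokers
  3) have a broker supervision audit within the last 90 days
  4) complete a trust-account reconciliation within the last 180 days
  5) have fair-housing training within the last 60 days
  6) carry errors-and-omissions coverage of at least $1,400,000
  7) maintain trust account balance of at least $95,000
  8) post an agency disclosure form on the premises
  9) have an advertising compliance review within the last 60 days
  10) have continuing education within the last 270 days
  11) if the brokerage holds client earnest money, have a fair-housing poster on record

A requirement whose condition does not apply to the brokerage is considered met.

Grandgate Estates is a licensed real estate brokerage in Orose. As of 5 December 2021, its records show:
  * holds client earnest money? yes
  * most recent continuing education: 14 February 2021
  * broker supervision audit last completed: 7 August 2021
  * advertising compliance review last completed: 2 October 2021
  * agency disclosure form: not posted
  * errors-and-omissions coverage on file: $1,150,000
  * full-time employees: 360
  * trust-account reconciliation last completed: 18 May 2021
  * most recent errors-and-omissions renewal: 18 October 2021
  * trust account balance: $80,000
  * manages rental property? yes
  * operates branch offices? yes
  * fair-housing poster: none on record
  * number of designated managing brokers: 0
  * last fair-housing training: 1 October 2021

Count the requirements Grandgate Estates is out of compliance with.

1. condition 'manages rental property' holds; errors-and-omissions renewal 48 days ago vs limit 45 → not met
2. condition 'operates branch offices' holds; designated managing brokers 0 < 2 → not met
3. broker supervision audit 120 days ago vs limit 90 → not met
4. trust-account reconciliation 201 days ago vs limit 180 → not met
5. fair-housing training 65 days ago vs limit 60 → not met
6. errors-and-omissions coverage $1,150,000 < $1,400,000 → not met
7. trust account balance $80,000 < $95,000 → not met
8. agency disclosure form absent → not met
9. advertising compliance review 64 days ago vs limit 60 → not met
10. continuing education 294 days ago vs limit 270 → not met
11. condition 'holds client earnest money' holds; fair-housing poster absent → not met
Not met: 11 of 11

11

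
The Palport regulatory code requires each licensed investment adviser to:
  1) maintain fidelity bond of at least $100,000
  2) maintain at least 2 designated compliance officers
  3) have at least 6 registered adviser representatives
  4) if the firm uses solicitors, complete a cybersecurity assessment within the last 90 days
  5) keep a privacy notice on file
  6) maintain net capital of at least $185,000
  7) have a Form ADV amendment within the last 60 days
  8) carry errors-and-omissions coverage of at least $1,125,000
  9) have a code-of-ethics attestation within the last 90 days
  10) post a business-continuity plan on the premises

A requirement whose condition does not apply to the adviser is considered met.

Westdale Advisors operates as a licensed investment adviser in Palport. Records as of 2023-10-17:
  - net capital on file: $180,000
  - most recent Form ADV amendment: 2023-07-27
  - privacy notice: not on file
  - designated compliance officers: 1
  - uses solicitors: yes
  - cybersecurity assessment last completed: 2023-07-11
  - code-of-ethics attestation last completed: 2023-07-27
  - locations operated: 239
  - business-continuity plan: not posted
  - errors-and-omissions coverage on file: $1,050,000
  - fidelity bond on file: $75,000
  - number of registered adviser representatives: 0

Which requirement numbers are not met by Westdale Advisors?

1. fidelity bond $75,000 < $100,000 → not met
2. designated compliance officers 1 < 2 → not met
3. registered adviser representatives 0 < 6 → not met
4. condition 'uses solicitors' holds; cybersecurity assessment 98 days ago vs limit 90 → not met
5. privacy notice absent → not met
6. net capital $180,000 < $185,000 → not met
7. Form ADV amendment 82 days ago vs limit 60 → not met
8. errors-and-omissions coverage $1,050,000 < $1,125,000 → not met
9. code-of-ethics attestation 82 days ago vs limit 90 → met
10. business-continuity plan absent → not met
Not met: 1, 2, 3, 4, 5, 6, 7, 8, 10

1, 2, 3, 4, 5, 6, 7, 8, 10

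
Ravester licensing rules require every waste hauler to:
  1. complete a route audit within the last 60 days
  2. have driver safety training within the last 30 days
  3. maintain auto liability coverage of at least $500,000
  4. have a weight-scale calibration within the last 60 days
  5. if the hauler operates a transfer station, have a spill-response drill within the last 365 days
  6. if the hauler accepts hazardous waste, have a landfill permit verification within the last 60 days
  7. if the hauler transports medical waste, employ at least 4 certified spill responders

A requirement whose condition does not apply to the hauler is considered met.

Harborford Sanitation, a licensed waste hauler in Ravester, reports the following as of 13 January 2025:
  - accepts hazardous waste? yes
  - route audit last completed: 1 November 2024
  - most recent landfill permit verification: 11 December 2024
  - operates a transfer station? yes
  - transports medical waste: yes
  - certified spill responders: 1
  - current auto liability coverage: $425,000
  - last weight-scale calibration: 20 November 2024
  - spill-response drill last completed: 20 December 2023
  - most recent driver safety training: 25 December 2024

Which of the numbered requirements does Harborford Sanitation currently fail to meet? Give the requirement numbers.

1. route audit 73 days ago vs limit 60 → not met
2. driver safety training 19 days ago vs limit 30 → met
3. auto liability coverage $425,000 < $500,000 → not met
4. weight-scale calibration 54 days ago vs limit 60 → met
5. condition 'operates a transfer station' holds; spill-response drill 390 days ago vs limit 365 → not met
6. condition 'accepts hazardous waste' holds; landfill permit verification 33 days ago vs limit 60 → met
7. condition 'transports medical waste' holds; certified spill responders 1 < 4 → not met
Not met: 1, 3, 5, 7

1, 3, 5, 7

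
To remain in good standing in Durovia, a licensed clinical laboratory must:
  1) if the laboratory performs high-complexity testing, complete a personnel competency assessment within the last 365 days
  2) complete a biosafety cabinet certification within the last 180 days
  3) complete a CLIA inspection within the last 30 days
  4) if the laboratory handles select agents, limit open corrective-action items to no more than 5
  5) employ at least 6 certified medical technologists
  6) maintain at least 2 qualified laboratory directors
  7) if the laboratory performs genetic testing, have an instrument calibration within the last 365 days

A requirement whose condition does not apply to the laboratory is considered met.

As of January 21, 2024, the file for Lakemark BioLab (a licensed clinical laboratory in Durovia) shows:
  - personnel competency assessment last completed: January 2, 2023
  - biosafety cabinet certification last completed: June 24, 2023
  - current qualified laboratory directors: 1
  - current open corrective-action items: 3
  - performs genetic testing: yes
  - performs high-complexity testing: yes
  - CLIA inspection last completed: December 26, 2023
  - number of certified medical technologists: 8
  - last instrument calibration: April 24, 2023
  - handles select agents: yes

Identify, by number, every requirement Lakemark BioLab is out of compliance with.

1. condition 'performs high-complexity testing' holds; personnel competency assessment 384 days ago vs limit 365 → not met
2. biosafety cabinet certification 211 days ago vs limit 180 → not met
3. CLIA inspection 26 days ago vs limit 30 → met
4. condition 'handles select agents' holds; open corrective-action items 3 ≤ 5 → met
5. certified medical technologists 8 ≥ 6 → met
6. qualified laboratory directors 1 < 2 → not met
7. condition 'performs genetic testing' holds; instrument calibration 272 days ago vs limit 365 → met
Not met: 1, 2, 6

1, 2, 6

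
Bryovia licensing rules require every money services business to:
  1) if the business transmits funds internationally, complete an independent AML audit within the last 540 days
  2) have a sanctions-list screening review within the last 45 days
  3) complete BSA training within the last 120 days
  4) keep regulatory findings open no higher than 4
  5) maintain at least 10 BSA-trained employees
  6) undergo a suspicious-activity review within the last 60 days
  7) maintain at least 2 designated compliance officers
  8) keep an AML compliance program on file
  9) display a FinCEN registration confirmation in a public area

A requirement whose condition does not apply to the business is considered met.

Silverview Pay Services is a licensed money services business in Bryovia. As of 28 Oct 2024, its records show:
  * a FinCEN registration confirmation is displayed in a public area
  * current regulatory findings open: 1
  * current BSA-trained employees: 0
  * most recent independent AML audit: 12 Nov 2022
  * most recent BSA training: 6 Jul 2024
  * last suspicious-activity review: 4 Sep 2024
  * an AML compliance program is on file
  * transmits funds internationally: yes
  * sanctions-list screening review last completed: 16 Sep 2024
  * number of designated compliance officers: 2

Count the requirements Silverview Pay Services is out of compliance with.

1. condition 'transmits funds internationally' holds; independent AML audit 716 days ago vs limit 540 → not met
2. sanctions-list screening review 42 days ago vs limit 45 → met
3. BSA training 114 days ago vs limit 120 → met
4. regulatory findings open 1 ≤ 4 → met
5. BSA-trained employees 0 < 10 → not met
6. suspicious-activity review 54 days ago vs limit 60 → met
7. designated compliance officers 2 ≥ 2 → met
8. AML compliance program present → met
9. FinCEN registration confirmation present → met
Not met: 2 of 9

2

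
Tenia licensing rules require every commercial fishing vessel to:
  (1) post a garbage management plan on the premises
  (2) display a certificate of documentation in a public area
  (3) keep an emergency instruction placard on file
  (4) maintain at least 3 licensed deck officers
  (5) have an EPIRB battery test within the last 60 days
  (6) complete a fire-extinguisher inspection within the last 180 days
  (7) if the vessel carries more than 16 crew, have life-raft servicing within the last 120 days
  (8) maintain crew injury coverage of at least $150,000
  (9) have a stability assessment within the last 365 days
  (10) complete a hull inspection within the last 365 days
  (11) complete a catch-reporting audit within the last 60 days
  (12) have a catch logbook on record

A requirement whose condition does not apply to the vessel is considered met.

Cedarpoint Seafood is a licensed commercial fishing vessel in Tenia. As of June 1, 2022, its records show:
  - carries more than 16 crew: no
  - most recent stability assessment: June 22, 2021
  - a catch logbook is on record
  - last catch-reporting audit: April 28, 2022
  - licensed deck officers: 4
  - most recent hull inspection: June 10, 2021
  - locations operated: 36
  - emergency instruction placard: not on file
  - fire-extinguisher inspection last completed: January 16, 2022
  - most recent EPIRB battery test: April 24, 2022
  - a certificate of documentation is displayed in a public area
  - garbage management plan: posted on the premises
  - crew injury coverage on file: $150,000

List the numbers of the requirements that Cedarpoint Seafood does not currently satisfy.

1. garbage management plan present → met
2. certificate of documentation present → met
3. emergency instruction placard absent → not met
4. licensed deck officers 4 ≥ 3 → met
5. EPIRB battery test 38 days ago vs limit 60 → met
6. fire-extinguisher inspection 136 days ago vs limit 180 → met
7. condition 'carries more than 16 crew' does not hold → requirement n/a → met
8. crew injury coverage $150,000 ≥ $150,000 → met
9. stability assessment 344 days ago vs limit 365 → met
10. hull inspection 356 days ago vs limit 365 → met
11. catch-reporting audit 34 days ago vs limit 60 → met
12. catch logbook present → met
Not met: 3

3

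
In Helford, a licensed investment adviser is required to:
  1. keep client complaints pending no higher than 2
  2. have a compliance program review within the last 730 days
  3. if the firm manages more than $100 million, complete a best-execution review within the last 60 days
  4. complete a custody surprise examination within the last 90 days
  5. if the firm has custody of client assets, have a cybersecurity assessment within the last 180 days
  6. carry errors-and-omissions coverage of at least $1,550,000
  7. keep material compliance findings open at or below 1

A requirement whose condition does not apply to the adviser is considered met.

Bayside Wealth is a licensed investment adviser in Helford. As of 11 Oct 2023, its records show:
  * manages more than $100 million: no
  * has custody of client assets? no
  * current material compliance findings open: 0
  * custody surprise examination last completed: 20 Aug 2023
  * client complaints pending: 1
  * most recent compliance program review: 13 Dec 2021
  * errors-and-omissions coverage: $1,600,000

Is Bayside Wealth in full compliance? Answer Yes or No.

1. client complaints pending 1 ≤ 2 → met
2. compliance program review 667 days ago vs limit 730 → met
3. condition 'manages more than $100 million' does not hold → requirement n/a → met
4. custody surprise examination 52 days ago vs limit 90 → met
5. condition 'has custody of client assets' does not hold → requirement n/a → met
6. errors-and-omissions coverage $1,600,000 ≥ $1,550,000 → met
7. material compliance findings open 0 ≤ 1 → met
All met.

Yes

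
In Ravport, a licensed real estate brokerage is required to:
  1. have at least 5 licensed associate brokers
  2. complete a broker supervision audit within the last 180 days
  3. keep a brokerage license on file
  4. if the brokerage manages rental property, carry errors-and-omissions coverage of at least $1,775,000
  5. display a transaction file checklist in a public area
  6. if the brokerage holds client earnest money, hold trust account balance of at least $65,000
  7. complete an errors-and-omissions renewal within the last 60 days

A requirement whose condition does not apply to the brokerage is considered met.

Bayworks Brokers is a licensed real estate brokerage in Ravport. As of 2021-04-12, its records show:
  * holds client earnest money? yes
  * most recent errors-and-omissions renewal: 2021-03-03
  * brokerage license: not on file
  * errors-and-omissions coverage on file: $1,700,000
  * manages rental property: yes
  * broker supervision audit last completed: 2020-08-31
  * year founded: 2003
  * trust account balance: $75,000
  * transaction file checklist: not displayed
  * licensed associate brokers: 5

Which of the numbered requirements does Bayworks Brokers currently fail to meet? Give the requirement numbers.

1. licensed associate brokers 5 ≥ 5 → met
2. broker supervision audit 224 days ago vs limit 180 → not met
3. brokerage license absent → not met
4. condition 'manages rental property' holds; errors-and-omissions coverage $1,700,000 < $1,775,000 → not met
5. transaction file checklist absent → not met
6. condition 'holds client earnest money' holds; trust account balance $75,000 ≥ $65,000 → met
7. errors-and-omissions renewal 40 days ago vs limit 60 → met
Not met: 2, 3, 4, 5

2, 3, 4, 5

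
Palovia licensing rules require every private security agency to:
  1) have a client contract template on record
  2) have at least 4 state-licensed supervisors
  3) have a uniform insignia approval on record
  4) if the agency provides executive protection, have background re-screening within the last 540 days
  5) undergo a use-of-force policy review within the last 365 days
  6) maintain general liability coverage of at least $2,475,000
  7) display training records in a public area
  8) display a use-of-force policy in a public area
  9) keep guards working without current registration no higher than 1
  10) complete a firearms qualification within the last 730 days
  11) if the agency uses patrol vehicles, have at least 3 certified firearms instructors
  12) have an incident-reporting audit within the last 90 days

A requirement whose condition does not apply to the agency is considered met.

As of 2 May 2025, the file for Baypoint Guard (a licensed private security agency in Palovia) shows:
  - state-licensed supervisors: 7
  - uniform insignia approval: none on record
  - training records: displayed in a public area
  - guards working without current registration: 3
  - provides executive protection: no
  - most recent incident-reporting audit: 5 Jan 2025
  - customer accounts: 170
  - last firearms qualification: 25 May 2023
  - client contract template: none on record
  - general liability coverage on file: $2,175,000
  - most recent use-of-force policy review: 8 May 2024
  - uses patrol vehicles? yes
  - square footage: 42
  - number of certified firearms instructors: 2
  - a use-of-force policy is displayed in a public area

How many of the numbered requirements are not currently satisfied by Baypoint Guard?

6

1. client contract template absent → not met
2. state-licensed supervisors 7 ≥ 4 → met
3. uniform insignia approval absent → not met
4. condition 'provides executive protection' does not hold → requirement n/a → met
5. use-of-force policy review 359 days ago vs limit 365 → met
6. general liability coverage $2,175,000 < $2,475,000 → not met
7. training records present → met
8. use-of-force policy present → met
9. guards working without current registration 3 > 1 → not met
10. firearms qualification 708 days ago vs limit 730 → met
11. condition 'uses patrol vehicles' holds; certified firearms instructors 2 < 3 → not met
12. incident-reporting audit 117 days ago vs limit 90 → not met
Not met: 6 of 12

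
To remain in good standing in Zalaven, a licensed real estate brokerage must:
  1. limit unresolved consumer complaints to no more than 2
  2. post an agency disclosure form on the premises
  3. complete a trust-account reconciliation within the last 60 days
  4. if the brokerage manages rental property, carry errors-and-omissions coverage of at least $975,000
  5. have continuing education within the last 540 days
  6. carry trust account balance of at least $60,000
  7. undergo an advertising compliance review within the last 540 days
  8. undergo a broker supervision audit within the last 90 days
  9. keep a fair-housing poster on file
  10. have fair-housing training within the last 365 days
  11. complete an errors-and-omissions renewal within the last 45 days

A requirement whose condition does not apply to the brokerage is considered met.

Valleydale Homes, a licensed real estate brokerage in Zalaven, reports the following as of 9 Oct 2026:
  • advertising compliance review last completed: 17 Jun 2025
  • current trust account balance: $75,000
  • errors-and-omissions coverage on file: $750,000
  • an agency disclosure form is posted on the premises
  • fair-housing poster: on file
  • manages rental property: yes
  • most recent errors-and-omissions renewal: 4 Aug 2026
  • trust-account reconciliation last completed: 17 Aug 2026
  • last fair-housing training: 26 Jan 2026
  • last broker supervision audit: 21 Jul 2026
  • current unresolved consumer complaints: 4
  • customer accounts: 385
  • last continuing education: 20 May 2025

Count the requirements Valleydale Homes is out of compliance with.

1. unresolved consumer complaints 4 > 2 → not met
2. agency disclosure form present → met
3. trust-account reconciliation 53 days ago vs limit 60 → met
4. condition 'manages rental property' holds; errors-and-omissions coverage $750,000 < $975,000 → not met
5. continuing education 507 days ago vs limit 540 → met
6. trust account balance $75,000 ≥ $60,000 → met
7. advertising compliance review 479 days ago vs limit 540 → met
8. broker supervision audit 80 days ago vs limit 90 → met
9. fair-housing poster present → met
10. fair-housing training 256 days ago vs limit 365 → met
11. errors-and-omissions renewal 66 days ago vs limit 45 → not met
Not met: 3 of 11

3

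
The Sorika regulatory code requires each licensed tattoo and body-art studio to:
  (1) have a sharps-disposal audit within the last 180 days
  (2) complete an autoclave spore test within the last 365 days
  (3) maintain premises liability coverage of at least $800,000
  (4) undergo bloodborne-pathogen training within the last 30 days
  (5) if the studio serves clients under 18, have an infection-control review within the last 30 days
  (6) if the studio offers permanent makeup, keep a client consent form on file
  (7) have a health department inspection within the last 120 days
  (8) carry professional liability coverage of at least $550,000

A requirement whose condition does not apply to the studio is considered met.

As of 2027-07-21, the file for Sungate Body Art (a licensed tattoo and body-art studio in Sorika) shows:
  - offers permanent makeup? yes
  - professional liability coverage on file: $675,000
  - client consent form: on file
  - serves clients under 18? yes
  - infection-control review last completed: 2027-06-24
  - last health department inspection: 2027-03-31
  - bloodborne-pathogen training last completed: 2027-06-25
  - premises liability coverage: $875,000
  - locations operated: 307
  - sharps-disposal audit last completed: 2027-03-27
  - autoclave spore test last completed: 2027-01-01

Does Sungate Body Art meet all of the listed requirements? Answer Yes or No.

1. sharps-disposal audit 116 days ago vs limit 180 → met
2. autoclave spore test 201 days ago vs limit 365 → met
3. premises liability coverage $875,000 ≥ $800,000 → met
4. bloodborne-pathogen training 26 days ago vs limit 30 → met
5. condition 'serves clients under 18' holds; infection-control review 27 days ago vs limit 30 → met
6. condition 'offers permanent makeup' holds; client consent form present → met
7. health department inspection 112 days ago vs limit 120 → met
8. professional liability coverage $675,000 ≥ $550,000 → met
All met.

Yes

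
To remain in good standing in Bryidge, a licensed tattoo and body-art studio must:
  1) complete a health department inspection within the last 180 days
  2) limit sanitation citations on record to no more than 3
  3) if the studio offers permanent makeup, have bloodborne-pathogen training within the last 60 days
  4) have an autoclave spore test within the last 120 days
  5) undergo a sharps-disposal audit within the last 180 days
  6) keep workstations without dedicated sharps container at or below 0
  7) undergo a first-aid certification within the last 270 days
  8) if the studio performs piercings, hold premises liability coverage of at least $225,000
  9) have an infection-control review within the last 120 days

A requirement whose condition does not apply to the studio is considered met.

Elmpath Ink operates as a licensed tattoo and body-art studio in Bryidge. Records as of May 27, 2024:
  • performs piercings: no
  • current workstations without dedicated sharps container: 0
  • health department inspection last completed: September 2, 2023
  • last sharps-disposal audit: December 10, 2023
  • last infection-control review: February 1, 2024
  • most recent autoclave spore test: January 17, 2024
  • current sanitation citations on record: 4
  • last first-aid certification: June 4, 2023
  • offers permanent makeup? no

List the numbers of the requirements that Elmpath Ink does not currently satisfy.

1. health department inspection 268 days ago vs limit 180 → not met
2. sanitation citations on record 4 > 3 → not met
3. condition 'offers permanent makeup' does not hold → requirement n/a → met
4. autoclave spore test 131 days ago vs limit 120 → not met
5. sharps-disposal audit 169 days ago vs limit 180 → met
6. workstations without dedicated sharps container 0 ≤ 0 → met
7. first-aid certification 358 days ago vs limit 270 → not met
8. condition 'performs piercings' does not hold → requirement n/a → met
9. infection-control review 116 days ago vs limit 120 → met
Not met: 1, 2, 4, 7

1, 2, 4, 7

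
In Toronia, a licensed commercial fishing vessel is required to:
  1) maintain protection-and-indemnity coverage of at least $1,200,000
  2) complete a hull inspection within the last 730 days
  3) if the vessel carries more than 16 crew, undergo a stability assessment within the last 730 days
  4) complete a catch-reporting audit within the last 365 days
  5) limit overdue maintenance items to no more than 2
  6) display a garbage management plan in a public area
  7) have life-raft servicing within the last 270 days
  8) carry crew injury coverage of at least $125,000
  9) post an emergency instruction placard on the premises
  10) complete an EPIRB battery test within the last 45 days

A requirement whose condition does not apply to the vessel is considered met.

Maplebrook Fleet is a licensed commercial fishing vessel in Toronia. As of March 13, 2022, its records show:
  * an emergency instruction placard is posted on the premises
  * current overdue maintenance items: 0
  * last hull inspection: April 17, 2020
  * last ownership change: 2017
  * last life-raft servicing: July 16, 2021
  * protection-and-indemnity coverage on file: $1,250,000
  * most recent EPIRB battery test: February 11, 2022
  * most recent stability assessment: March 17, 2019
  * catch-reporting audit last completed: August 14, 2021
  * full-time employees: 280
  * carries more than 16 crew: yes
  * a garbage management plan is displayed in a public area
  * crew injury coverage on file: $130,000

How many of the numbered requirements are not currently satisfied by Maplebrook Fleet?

1. protection-and-indemnity coverage $1,250,000 ≥ $1,200,000 → met
2. hull inspection 695 days ago vs limit 730 → met
3. condition 'carries more than 16 crew' holds; stability assessment 1092 days ago vs limit 730 → not met
4. catch-reporting audit 211 days ago vs limit 365 → met
5. overdue maintenance items 0 ≤ 2 → met
6. garbage management plan present → met
7. life-raft servicing 240 days ago vs limit 270 → met
8. crew injury coverage $130,000 ≥ $125,000 → met
9. emergency instruction placard present → met
10. EPIRB battery test 30 days ago vs limit 45 → met
Not met: 1 of 10

1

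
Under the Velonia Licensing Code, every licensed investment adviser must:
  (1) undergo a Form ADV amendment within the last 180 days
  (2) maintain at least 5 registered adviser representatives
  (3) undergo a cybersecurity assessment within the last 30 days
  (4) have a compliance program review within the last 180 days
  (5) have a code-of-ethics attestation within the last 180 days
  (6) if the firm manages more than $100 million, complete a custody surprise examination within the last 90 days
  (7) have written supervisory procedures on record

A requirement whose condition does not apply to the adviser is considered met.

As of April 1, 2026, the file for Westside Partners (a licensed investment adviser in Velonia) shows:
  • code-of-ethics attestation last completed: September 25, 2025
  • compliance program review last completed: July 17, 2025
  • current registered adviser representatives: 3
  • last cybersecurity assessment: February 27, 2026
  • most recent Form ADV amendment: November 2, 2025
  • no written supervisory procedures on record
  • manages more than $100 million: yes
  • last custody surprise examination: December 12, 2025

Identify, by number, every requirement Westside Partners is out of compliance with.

2, 3, 4, 5, 6, 7

1. Form ADV amendment 150 days ago vs limit 180 → met
2. registered adviser representatives 3 < 5 → not met
3. cybersecurity assessment 33 days ago vs limit 30 → not met
4. compliance program review 258 days ago vs limit 180 → not met
5. code-of-ethics attestation 188 days ago vs limit 180 → not met
6. condition 'manages more than $100 million' holds; custody surprise examination 110 days ago vs limit 90 → not met
7. written supervisory procedures absent → not met
Not met: 2, 3, 4, 5, 6, 7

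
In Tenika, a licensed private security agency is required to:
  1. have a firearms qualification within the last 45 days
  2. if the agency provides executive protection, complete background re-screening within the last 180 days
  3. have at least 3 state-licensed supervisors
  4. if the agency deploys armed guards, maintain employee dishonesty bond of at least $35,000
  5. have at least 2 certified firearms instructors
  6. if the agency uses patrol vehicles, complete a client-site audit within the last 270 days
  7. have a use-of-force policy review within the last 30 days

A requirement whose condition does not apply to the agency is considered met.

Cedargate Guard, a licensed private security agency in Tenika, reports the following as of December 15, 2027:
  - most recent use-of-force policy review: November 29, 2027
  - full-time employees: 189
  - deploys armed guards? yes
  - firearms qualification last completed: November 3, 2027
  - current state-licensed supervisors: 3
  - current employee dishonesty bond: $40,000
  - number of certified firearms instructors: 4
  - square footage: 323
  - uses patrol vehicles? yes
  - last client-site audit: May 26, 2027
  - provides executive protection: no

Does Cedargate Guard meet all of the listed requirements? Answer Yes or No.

1. firearms qualification 42 days ago vs limit 45 → met
2. condition 'provides executive protection' does not hold → requirement n/a → met
3. state-licensed supervisors 3 ≥ 3 → met
4. condition 'deploys armed guards' holds; employee dishonesty bond $40,000 ≥ $35,000 → met
5. certified firearms instructors 4 ≥ 2 → met
6. condition 'uses patrol vehicles' holds; client-site audit 203 days ago vs limit 270 → met
7. use-of-force policy review 16 days ago vs limit 30 → met
All met.

Yes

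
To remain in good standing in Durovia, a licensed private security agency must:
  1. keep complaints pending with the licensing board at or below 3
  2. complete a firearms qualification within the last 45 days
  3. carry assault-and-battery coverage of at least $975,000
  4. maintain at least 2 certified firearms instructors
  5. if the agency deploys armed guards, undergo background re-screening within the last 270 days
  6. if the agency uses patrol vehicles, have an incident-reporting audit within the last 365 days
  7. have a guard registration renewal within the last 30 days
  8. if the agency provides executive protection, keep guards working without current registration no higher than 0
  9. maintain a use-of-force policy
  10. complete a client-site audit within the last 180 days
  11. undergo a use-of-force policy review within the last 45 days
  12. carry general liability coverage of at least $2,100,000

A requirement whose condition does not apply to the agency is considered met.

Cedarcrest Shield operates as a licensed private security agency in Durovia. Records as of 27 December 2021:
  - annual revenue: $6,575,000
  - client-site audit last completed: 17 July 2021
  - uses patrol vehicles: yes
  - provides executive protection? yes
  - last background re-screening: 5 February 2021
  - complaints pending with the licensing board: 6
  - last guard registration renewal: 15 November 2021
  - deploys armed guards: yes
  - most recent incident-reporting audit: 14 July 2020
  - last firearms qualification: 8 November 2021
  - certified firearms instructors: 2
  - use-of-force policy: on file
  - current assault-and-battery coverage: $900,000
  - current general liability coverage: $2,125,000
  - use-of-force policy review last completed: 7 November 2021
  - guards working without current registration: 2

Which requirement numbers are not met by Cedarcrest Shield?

1, 2, 3, 5, 6, 7, 8, 11

1. complaints pending with the licensing board 6 > 3 → not met
2. firearms qualification 49 days ago vs limit 45 → not met
3. assault-and-battery coverage $900,000 < $975,000 → not met
4. certified firearms instructors 2 ≥ 2 → met
5. condition 'deploys armed guards' holds; background re-screening 325 days ago vs limit 270 → not met
6. condition 'uses patrol vehicles' holds; incident-reporting audit 531 days ago vs limit 365 → not met
7. guard registration renewal 42 days ago vs limit 30 → not met
8. condition 'provides executive protection' holds; guards working without current registration 2 > 0 → not met
9. use-of-force policy present → met
10. client-site audit 163 days ago vs limit 180 → met
11. use-of-force policy review 50 days ago vs limit 45 → not met
12. general liability coverage $2,125,000 ≥ $2,100,000 → met
Not met: 1, 2, 3, 5, 6, 7, 8, 11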